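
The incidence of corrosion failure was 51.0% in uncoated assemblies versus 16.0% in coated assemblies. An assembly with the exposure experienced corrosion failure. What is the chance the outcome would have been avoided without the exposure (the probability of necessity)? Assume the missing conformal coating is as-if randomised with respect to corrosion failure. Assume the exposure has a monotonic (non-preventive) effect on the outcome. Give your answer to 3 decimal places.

p₁ = 0.51, p₀ = 0.16.
Under exogeneity and monotonicity, PN = (p₁ − p₀) / p₁.
PN = (0.51 − 0.16) / 0.51 = 0.35 / 0.51 ≈ 0.6863

PN ≈ 0.686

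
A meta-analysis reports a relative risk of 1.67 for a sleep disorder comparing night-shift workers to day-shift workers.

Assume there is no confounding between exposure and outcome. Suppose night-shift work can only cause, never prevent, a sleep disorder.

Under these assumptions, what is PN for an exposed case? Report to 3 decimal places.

Under exogeneity and monotonicity, PN = (RR − 1) / RR = 1 − 1/RR.
PN = (1.67 − 1) / 1.67 = 0.67 / 1.67 ≈ 0.4012

PN ≈ 0.401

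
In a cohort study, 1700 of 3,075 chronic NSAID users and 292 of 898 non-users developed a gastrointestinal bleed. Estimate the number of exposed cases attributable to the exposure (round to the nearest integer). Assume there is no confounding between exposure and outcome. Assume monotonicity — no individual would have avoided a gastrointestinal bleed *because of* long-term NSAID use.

p₁ = P(outcome | exposed) = 1700/3075 = 0.55285
p₀ = P(outcome | unexposed) = 292/898 = 0.32517
PN = (p₁ − p₀)/p₁ = (0.55285 − 0.32517) / 0.55285 ≈ 0.41183.
Attributable cases ≈ PN × (exposed cases) = 0.41183 × 1700 ≈ 700.11.

about 700 cases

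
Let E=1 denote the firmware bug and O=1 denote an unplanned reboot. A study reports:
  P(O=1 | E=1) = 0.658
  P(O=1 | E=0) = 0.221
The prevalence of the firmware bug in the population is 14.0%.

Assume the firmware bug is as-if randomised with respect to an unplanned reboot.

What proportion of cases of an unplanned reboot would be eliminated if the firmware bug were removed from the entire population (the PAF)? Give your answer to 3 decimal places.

PAF ≈ 0.217

Let p₁ = 0.658, p₀ = 0.221.
Overall risk P(Y=1) = π·p₁ + (1−π)·p₀ = 0.14×0.658 + 0.86×0.221 = 0.28218.
Under exogeneity, PAF = [P(Y=1) − p₀] / P(Y=1).
PAF = (0.28218 − 0.221) / 0.28218 ≈ 0.2168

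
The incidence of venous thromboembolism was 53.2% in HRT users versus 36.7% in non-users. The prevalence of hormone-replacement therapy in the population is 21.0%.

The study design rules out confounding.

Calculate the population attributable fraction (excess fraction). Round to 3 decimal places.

PAF ≈ 0.086

p₁ = 0.532, p₀ = 0.367.
Overall risk P(Y=1) = π·p₁ + (1−π)·p₀ = 0.21×0.532 + 0.79×0.367 = 0.40165.
Under exogeneity, PAF = [P(Y=1) − p₀] / P(Y=1).
PAF = (0.40165 − 0.367) / 0.40165 ≈ 0.0863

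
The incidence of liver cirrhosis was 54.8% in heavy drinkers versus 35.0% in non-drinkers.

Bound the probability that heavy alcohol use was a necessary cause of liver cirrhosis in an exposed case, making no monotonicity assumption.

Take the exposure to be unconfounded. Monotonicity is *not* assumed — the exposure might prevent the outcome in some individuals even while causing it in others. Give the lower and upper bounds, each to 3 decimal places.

0.361 ≤ PN ≤ 1.000

p₁ = 0.548, p₀ = 0.35.
Under exogeneity alone the bounds on PN are max{0,(p₁−p₀)/p₁} ≤ PN ≤ min{1,(1−p₀)/p₁}.
  lower = (p₁ − p₀)/p₁ = 0.198 / 0.548 ≈ 0.3613
  upper = min{1, (1 − p₀)/p₁} = 0.65 / 0.548 ≈ 1.1861 → capped at 1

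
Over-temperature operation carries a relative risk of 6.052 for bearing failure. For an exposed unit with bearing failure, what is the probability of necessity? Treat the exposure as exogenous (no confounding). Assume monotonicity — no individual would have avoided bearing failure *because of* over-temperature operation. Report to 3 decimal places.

Under exogeneity and monotonicity, PN = (RR − 1) / RR = 1 − 1/RR.
PN = (6.052 − 1) / 6.052 = 5.052 / 6.052 ≈ 0.8348

PN ≈ 0.835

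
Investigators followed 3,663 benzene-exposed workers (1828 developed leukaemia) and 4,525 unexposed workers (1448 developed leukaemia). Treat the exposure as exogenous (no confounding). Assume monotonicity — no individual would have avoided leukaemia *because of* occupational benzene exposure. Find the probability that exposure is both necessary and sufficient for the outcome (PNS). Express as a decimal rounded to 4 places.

p₁ = P(outcome | exposed) = 1828/3663 = 0.49904
p₀ = P(outcome | unexposed) = 1448/4525 = 0.32
Under exogeneity and monotonicity, PNS = p₁ − p₀.
PNS = 0.49904 − 0.32 = 0.17904

PNS ≈ 0.1790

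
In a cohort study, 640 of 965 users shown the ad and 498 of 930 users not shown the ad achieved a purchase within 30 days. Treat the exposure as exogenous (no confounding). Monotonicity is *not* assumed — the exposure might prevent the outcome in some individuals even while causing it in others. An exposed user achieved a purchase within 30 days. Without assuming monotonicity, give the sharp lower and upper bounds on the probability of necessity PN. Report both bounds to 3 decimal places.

0.193 ≤ PN ≤ 0.700

p₁ = P(outcome | exposed) = 640/965 = 0.66321
p₀ = P(outcome | unexposed) = 498/930 = 0.53548
Under exogeneity alone the bounds on PN are max{0,(p₁−p₀)/p₁} ≤ PN ≤ min{1,(1−p₀)/p₁}.
  lower = (p₁ − p₀)/p₁ = 0.12773 / 0.66321 ≈ 0.1926
  upper = min{1, (1 − p₀)/p₁} = 0.46452 / 0.66321 ≈ 0.7004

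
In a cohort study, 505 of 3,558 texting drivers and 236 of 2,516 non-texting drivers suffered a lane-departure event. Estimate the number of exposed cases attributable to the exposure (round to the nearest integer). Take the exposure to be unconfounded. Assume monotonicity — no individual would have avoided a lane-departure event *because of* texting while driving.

about 171 cases

p₁ = P(outcome | exposed) = 505/3558 = 0.14193
p₀ = P(outcome | unexposed) = 236/2516 = 0.0938
PN = (p₁ − p₀)/p₁ = (0.14193 − 0.0938) / 0.14193 ≈ 0.33913.
Attributable cases ≈ PN × (exposed cases) = 0.33913 × 505 ≈ 171.26.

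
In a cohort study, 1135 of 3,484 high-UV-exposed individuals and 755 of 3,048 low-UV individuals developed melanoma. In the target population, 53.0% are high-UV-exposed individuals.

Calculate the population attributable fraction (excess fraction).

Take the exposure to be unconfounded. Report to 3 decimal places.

PAF ≈ 0.143

p₁ = P(outcome | exposed) = 1135/3484 = 0.32577
p₀ = P(outcome | unexposed) = 755/3048 = 0.2477
Overall risk P(Y=1) = π·p₁ + (1−π)·p₀ = 0.53×0.32577 + 0.47×0.2477 = 0.28908.
Under exogeneity, PAF = [P(Y=1) − p₀] / P(Y=1).
PAF = (0.28908 − 0.2477) / 0.28908 ≈ 0.1431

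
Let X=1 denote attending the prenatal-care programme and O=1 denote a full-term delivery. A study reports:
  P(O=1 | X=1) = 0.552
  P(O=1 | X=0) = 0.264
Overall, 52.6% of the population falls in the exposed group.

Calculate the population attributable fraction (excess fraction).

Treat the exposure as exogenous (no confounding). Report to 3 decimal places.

PAF ≈ 0.365

Let p₁ = 0.552, p₀ = 0.264.
Overall risk P(Y=1) = π·p₁ + (1−π)·p₀ = 0.526×0.552 + 0.474×0.264 = 0.41549.
Under exogeneity, PAF = [P(Y=1) − p₀] / P(Y=1).
PAF = (0.41549 − 0.264) / 0.41549 ≈ 0.3646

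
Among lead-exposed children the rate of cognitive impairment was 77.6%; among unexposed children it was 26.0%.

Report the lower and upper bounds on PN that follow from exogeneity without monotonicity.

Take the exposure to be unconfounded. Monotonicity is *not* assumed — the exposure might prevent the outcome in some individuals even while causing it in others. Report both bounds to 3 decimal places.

p₁ = 0.776, p₀ = 0.26.
Under exogeneity alone the bounds on PN are max{0,(p₁−p₀)/p₁} ≤ PN ≤ min{1,(1−p₀)/p₁}.
  lower = (p₁ − p₀)/p₁ = 0.516 / 0.776 ≈ 0.6649
  upper = min{1, (1 − p₀)/p₁} = 0.74 / 0.776 ≈ 0.9536

0.665 ≤ PN ≤ 0.954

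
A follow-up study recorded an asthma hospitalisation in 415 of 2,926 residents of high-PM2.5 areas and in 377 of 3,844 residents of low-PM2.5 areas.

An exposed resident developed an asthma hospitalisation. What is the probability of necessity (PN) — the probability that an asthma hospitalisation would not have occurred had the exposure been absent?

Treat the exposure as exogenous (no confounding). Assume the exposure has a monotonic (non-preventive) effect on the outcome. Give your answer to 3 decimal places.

PN ≈ 0.309

p₁ = P(outcome | exposed) = 415/2926 = 0.14183
p₀ = P(outcome | unexposed) = 377/3844 = 0.098075
Under exogeneity and monotonicity, PN = (p₁ − p₀) / p₁.
PN = (0.14183 − 0.098075) / 0.14183 = 0.043757 / 0.14183 ≈ 0.3085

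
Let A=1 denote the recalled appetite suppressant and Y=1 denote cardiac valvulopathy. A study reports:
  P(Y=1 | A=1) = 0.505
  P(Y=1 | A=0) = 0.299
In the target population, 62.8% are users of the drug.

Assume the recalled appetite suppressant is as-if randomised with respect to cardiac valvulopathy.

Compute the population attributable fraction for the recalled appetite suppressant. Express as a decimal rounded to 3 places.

PAF ≈ 0.302

Let p₁ = 0.505, p₀ = 0.299.
Overall risk P(Y=1) = π·p₁ + (1−π)·p₀ = 0.628×0.505 + 0.372×0.299 = 0.42837.
Under exogeneity, PAF = [P(Y=1) − p₀] / P(Y=1).
PAF = (0.42837 − 0.299) / 0.42837 ≈ 0.3020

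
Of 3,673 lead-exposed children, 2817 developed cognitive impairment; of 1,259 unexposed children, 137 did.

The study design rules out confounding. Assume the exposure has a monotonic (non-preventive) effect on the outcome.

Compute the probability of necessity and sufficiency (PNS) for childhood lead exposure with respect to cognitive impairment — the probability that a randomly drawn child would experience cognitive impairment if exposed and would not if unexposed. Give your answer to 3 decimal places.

PNS ≈ 0.658

p₁ = P(outcome | exposed) = 2817/3673 = 0.76695
p₀ = P(outcome | unexposed) = 137/1259 = 0.10882
Under exogeneity and monotonicity, PNS = p₁ − p₀.
PNS = 0.76695 − 0.10882 = 0.65813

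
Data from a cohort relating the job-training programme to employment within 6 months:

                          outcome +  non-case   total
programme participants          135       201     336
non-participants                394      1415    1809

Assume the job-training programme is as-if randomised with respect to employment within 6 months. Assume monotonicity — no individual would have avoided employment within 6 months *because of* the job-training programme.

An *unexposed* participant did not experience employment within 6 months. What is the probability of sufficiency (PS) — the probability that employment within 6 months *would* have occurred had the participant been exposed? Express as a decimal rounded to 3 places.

p₁ = P(outcome | exposed) = 135/336 = 0.40179
p₀ = P(outcome | unexposed) = 394/1809 = 0.2178
Under exogeneity and monotonicity, PS = (p₁ − p₀)/(1 − p₀).
PS = (0.40179 − 0.2178) / 0.7822 ≈ 0.2352

PS ≈ 0.235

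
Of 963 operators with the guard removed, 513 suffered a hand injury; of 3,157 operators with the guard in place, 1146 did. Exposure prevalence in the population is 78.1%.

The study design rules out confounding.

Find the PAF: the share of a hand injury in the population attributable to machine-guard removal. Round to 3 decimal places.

PAF ≈ 0.267

p₁ = P(outcome | exposed) = 513/963 = 0.53271
p₀ = P(outcome | unexposed) = 1146/3157 = 0.363
Overall risk P(Y=1) = π·p₁ + (1−π)·p₀ = 0.781×0.53271 + 0.219×0.363 = 0.49554.
Under exogeneity, PAF = [P(Y=1) − p₀] / P(Y=1).
PAF = (0.49554 − 0.363) / 0.49554 ≈ 0.2675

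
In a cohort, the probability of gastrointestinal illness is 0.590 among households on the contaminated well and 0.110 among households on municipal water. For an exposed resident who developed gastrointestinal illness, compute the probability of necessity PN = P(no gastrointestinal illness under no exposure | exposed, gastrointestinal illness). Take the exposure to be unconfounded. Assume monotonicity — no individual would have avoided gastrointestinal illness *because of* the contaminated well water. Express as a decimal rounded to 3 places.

Let p₁ = 0.59, p₀ = 0.11.
Under exogeneity and monotonicity, PN = (p₁ − p₀) / p₁.
PN = (0.59 − 0.11) / 0.59 = 0.48 / 0.59 ≈ 0.8136

PN ≈ 0.814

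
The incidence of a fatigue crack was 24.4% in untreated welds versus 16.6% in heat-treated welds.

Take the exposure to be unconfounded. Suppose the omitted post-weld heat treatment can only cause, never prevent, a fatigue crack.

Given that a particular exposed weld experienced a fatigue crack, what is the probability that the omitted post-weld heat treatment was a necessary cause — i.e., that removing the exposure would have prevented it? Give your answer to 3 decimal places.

PN ≈ 0.320

p₁ = 0.244, p₀ = 0.166.
Under exogeneity and monotonicity, PN = (p₁ − p₀) / p₁.
PN = (0.244 − 0.166) / 0.244 = 0.078 / 0.244 ≈ 0.3197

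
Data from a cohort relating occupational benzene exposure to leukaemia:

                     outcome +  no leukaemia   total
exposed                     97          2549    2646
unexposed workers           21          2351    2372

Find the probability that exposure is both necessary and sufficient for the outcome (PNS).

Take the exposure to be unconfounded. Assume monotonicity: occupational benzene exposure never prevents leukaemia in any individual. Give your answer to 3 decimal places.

p₁ = P(outcome | exposed) = 97/2646 = 0.036659
p₀ = P(outcome | unexposed) = 21/2372 = 0.0088533
Under exogeneity and monotonicity, PNS = p₁ − p₀.
PNS = 0.036659 − 0.0088533 = 0.027806

PNS ≈ 0.028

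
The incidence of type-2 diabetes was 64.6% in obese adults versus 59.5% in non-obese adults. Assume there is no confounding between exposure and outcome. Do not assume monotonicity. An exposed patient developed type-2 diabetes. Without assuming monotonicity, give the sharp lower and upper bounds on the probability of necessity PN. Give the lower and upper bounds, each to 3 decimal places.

p₁ = 0.646, p₀ = 0.595.
Under exogeneity alone the bounds on PN are max{0,(p₁−p₀)/p₁} ≤ PN ≤ min{1,(1−p₀)/p₁}.
  lower = (p₁ − p₀)/p₁ = 0.051 / 0.646 ≈ 0.0789
  upper = min{1, (1 − p₀)/p₁} = 0.405 / 0.646 ≈ 0.6269

0.079 ≤ PN ≤ 0.627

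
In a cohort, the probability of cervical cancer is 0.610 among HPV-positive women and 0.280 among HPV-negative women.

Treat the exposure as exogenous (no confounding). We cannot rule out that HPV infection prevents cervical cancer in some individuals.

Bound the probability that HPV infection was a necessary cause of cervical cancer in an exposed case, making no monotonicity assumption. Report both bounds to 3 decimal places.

Let p₁ = 0.61, p₀ = 0.28.
Under exogeneity alone the bounds on PN are max{0,(p₁−p₀)/p₁} ≤ PN ≤ min{1,(1−p₀)/p₁}.
  lower = (p₁ − p₀)/p₁ = 0.33 / 0.61 ≈ 0.5410
  upper = min{1, (1 − p₀)/p₁} = 0.72 / 0.61 ≈ 1.1803 → capped at 1

0.541 ≤ PN ≤ 1.000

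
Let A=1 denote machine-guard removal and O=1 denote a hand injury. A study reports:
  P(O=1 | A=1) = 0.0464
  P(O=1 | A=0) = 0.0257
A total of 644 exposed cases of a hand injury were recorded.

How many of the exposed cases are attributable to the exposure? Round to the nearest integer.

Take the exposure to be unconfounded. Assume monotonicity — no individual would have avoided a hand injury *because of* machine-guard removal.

about 287 cases

Let p₁ = 0.0464, p₀ = 0.0257.
PN = (p₁ − p₀)/p₁ = (0.0464 − 0.0257) / 0.0464 ≈ 0.44612.
Attributable cases ≈ PN × (exposed cases) = 0.44612 × 644 ≈ 287.30.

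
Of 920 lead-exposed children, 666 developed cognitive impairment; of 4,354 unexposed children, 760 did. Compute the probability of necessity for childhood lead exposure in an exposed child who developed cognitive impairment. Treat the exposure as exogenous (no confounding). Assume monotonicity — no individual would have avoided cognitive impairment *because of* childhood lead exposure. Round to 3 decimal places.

p₁ = P(outcome | exposed) = 666/920 = 0.72391
p₀ = P(outcome | unexposed) = 760/4354 = 0.17455
Under exogeneity and monotonicity, PN = (p₁ − p₀) / p₁.
PN = (0.72391 − 0.17455) / 0.72391 = 0.54936 / 0.72391 ≈ 0.7589

PN ≈ 0.759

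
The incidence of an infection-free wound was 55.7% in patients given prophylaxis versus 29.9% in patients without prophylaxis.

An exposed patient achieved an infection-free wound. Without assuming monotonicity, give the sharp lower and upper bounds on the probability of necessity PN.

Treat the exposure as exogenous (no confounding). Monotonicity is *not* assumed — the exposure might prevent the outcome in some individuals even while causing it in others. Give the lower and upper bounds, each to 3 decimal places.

0.463 ≤ PN ≤ 1.000

p₁ = 0.557, p₀ = 0.299.
Under exogeneity alone the bounds on PN are max{0,(p₁−p₀)/p₁} ≤ PN ≤ min{1,(1−p₀)/p₁}.
  lower = (p₁ − p₀)/p₁ = 0.258 / 0.557 ≈ 0.4632
  upper = min{1, (1 − p₀)/p₁} = 0.701 / 0.557 ≈ 1.2585 → capped at 1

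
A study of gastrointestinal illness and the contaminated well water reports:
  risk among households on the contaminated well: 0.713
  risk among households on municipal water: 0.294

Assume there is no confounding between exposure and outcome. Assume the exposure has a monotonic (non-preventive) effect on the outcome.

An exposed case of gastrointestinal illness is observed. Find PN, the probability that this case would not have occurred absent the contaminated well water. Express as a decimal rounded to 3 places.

PN ≈ 0.588

Let p₁ = 0.713, p₀ = 0.294.
Under exogeneity and monotonicity, PN = (p₁ − p₀) / p₁.
PN = (0.713 − 0.294) / 0.713 = 0.419 / 0.713 ≈ 0.5877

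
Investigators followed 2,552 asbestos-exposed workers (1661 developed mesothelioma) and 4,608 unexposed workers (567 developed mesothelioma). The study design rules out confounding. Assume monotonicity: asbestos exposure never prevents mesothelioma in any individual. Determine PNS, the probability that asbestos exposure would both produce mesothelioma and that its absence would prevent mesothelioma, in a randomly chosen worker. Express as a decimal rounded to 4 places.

PNS ≈ 0.5278

p₁ = P(outcome | exposed) = 1661/2552 = 0.65086
p₀ = P(outcome | unexposed) = 567/4608 = 0.12305
Under exogeneity and monotonicity, PNS = p₁ − p₀.
PNS = 0.65086 − 0.12305 = 0.52782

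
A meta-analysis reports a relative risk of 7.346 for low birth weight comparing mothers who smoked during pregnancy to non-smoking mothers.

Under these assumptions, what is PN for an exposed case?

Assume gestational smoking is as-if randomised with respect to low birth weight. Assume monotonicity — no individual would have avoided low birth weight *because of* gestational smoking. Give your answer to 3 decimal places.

PN ≈ 0.864

Under exogeneity and monotonicity, PN = (RR − 1) / RR = 1 − 1/RR.
PN = (7.346 − 1) / 7.346 = 6.346 / 7.346 ≈ 0.8639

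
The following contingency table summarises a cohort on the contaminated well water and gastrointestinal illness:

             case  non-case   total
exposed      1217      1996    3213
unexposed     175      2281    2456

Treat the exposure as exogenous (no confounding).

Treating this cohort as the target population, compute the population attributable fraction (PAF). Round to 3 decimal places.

PAF ≈ 0.710

p₁ = P(outcome | exposed) = 1217/3213 = 0.37877
p₀ = P(outcome | unexposed) = 175/2456 = 0.071254
Exposure prevalence π = 3213/5669 = 0.56677; overall risk P(Y=1) = 0.24555.
Under exogeneity, PAF = [P(Y=1) − p₀]/P(Y=1).
PAF = (0.24555 − 0.071254) / 0.24555 ≈ 0.7098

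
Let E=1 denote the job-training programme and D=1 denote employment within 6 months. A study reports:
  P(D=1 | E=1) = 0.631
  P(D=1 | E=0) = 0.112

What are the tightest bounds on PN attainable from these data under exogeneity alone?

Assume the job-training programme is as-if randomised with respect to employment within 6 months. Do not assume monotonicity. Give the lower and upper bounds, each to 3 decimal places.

0.823 ≤ PN ≤ 1.000

Let p₁ = 0.631, p₀ = 0.112.
Under exogeneity alone the bounds on PN are max{0,(p₁−p₀)/p₁} ≤ PN ≤ min{1,(1−p₀)/p₁}.
  lower = (p₁ − p₀)/p₁ = 0.519 / 0.631 ≈ 0.8225
  upper = min{1, (1 − p₀)/p₁} = 0.888 / 0.631 ≈ 1.4073 → capped at 1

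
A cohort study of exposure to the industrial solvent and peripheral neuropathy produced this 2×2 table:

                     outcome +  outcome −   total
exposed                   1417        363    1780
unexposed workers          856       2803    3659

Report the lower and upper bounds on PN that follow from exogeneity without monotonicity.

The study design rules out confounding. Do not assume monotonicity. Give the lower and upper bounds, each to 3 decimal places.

p₁ = P(outcome | exposed) = 1417/1780 = 0.79607
p₀ = P(outcome | unexposed) = 856/3659 = 0.23394
Under exogeneity alone the bounds on PN are max{0,(p₁−p₀)/p₁} ≤ PN ≤ min{1,(1−p₀)/p₁}.
  lower = (p₁ − p₀)/p₁ = 0.56212 / 0.79607 ≈ 0.7061
  upper = min{1, (1 − p₀)/p₁} = 0.76606 / 0.79607 ≈ 0.9623

0.706 ≤ PN ≤ 0.962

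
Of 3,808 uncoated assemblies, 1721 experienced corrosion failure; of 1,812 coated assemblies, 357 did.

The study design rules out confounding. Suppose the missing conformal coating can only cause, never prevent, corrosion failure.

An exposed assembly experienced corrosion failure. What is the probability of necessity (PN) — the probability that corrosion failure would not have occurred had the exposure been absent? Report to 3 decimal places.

p₁ = P(outcome | exposed) = 1721/3808 = 0.45194
p₀ = P(outcome | unexposed) = 357/1812 = 0.19702
Under exogeneity and monotonicity, PN = (p₁ − p₀) / p₁.
PN = (0.45194 − 0.19702) / 0.45194 = 0.25492 / 0.45194 ≈ 0.5641

PN ≈ 0.564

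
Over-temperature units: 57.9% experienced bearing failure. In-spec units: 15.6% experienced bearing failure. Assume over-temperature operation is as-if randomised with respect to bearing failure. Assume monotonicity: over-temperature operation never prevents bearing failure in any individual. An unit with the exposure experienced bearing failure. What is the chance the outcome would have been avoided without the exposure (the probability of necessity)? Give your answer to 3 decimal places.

p₁ = 0.579, p₀ = 0.156.
Under exogeneity and monotonicity, PN = (p₁ − p₀) / p₁.
PN = (0.579 − 0.156) / 0.579 = 0.423 / 0.579 ≈ 0.7306

PN ≈ 0.731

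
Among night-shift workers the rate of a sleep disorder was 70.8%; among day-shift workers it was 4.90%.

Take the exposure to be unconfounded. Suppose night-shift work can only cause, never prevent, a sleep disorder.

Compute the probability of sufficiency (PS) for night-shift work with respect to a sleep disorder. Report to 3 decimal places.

PS ≈ 0.693

p₁ = 0.708, p₀ = 0.049.
Under exogeneity and monotonicity, PS = (p₁ − p₀) / (1 − p₀).
PS = (0.708 − 0.049) / (1 − 0.049) = 0.659 / 0.951 ≈ 0.6930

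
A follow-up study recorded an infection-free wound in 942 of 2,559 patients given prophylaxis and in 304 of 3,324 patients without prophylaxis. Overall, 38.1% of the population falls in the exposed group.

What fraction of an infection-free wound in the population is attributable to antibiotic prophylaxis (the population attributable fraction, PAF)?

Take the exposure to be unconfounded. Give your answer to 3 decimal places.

PAF ≈ 0.535

p₁ = P(outcome | exposed) = 942/2559 = 0.36811
p₀ = P(outcome | unexposed) = 304/3324 = 0.091456
Overall risk P(Y=1) = π·p₁ + (1−π)·p₀ = 0.381×0.36811 + 0.619×0.091456 = 0.19686.
Under exogeneity, PAF = [P(Y=1) − p₀] / P(Y=1).
PAF = (0.19686 − 0.091456) / 0.19686 ≈ 0.5354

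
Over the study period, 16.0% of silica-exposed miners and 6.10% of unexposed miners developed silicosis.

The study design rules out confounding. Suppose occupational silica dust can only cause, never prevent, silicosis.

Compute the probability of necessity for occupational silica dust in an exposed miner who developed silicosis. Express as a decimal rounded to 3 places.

PN ≈ 0.619

p₁ = 0.16, p₀ = 0.061.
Under exogeneity and monotonicity, PN = (p₁ − p₀) / p₁.
PN = (0.16 − 0.061) / 0.16 = 0.099 / 0.16 ≈ 0.6188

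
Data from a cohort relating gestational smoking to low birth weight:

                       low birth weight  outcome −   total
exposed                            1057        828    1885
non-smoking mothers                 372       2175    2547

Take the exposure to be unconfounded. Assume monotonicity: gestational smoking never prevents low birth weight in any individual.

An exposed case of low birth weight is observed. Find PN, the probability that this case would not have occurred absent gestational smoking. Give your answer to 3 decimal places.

p₁ = P(outcome | exposed) = 1057/1885 = 0.56074
p₀ = P(outcome | unexposed) = 372/2547 = 0.14605
Under exogeneity and monotonicity, PN = (p₁ − p₀) / p₁.
PN = (0.56074 − 0.14605) / 0.56074 = 0.41469 / 0.56074 ≈ 0.7395

PN ≈ 0.740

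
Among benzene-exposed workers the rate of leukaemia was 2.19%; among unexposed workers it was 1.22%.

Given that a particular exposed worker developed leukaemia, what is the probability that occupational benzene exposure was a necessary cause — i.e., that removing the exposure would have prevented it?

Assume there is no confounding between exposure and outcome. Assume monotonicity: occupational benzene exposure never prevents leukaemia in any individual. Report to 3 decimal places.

p₁ = 0.0219, p₀ = 0.0122.
Under exogeneity and monotonicity, PN = (p₁ − p₀) / p₁.
PN = (0.0219 − 0.0122) / 0.0219 = 0.0097 / 0.0219 ≈ 0.4429

PN ≈ 0.443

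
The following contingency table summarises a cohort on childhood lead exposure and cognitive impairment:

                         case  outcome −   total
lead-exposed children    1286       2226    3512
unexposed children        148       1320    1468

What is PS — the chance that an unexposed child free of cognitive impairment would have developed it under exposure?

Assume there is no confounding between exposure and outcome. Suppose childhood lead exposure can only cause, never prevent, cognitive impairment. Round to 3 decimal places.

p₁ = P(outcome | exposed) = 1286/3512 = 0.36617
p₀ = P(outcome | unexposed) = 148/1468 = 0.10082
Under exogeneity and monotonicity, PS = (p₁ − p₀) / (1 − p₀).
PS = (0.36617 − 0.10082) / (1 − 0.10082) = 0.26536 / 0.89918 ≈ 0.2951

PS ≈ 0.295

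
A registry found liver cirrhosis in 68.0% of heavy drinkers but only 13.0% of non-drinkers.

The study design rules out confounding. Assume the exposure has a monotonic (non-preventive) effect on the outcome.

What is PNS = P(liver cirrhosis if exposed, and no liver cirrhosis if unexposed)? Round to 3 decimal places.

PNS ≈ 0.550

p₁ = 0.68, p₀ = 0.13.
Under exogeneity and monotonicity, PNS = p₁ − p₀.
PNS = 0.68 − 0.13 = 0.55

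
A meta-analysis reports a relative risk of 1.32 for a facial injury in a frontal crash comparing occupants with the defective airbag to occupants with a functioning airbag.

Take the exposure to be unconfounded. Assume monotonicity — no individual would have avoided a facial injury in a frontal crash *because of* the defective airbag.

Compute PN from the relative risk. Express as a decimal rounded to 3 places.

PN ≈ 0.242

Under exogeneity and monotonicity, PN = (RR − 1) / RR = 1 − 1/RR.
PN = (1.32 − 1) / 1.32 = 0.32 / 1.32 ≈ 0.2424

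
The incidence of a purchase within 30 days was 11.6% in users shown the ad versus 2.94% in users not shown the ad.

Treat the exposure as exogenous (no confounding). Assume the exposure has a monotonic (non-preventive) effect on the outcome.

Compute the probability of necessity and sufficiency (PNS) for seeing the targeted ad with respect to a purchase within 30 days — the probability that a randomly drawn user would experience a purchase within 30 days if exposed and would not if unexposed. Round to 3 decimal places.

p₁ = 0.116, p₀ = 0.0294.
Under exogeneity and monotonicity, PNS = p₁ − p₀.
PNS = 0.116 − 0.0294 = 0.0866

PNS ≈ 0.087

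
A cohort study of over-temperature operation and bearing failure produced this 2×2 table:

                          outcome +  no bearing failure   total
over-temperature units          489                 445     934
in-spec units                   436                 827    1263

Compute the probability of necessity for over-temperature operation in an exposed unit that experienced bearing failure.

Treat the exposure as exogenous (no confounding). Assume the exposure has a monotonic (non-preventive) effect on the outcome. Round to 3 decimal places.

PN ≈ 0.341

p₁ = P(outcome | exposed) = 489/934 = 0.52355
p₀ = P(outcome | unexposed) = 436/1263 = 0.34521
Under exogeneity and monotonicity, PN = (p₁ − p₀) / p₁.
PN = (0.52355 − 0.34521) / 0.52355 = 0.17834 / 0.52355 ≈ 0.3406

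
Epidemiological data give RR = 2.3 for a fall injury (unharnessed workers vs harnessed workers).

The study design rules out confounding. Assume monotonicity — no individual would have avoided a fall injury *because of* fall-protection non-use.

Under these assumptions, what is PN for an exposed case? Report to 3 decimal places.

PN ≈ 0.565

Under exogeneity and monotonicity, PN = (RR − 1) / RR = 1 − 1/RR.
PN = (2.3 − 1) / 2.3 = 1.3 / 2.3 ≈ 0.5652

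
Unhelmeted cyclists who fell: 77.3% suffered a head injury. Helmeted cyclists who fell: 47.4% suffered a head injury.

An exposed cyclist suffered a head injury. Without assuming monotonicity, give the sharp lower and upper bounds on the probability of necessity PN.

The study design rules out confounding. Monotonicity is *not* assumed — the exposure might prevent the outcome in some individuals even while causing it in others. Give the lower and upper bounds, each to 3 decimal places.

0.387 ≤ PN ≤ 0.680

p₁ = 0.773, p₀ = 0.474.
Under exogeneity alone the bounds on PN are max{0,(p₁−p₀)/p₁} ≤ PN ≤ min{1,(1−p₀)/p₁}.
  lower = (p₁ − p₀)/p₁ = 0.299 / 0.773 ≈ 0.3868
  upper = min{1, (1 − p₀)/p₁} = 0.526 / 0.773 ≈ 0.6805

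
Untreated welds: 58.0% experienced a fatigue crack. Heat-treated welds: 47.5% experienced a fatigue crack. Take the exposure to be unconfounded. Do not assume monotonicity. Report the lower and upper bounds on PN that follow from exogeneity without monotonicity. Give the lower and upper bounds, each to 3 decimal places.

0.181 ≤ PN ≤ 0.905

p₁ = 0.58, p₀ = 0.475.
Under exogeneity alone the bounds on PN are max{0,(p₁−p₀)/p₁} ≤ PN ≤ min{1,(1−p₀)/p₁}.
  lower = (p₁ − p₀)/p₁ = 0.105 / 0.58 ≈ 0.1810
  upper = min{1, (1 − p₀)/p₁} = 0.525 / 0.58 ≈ 0.9052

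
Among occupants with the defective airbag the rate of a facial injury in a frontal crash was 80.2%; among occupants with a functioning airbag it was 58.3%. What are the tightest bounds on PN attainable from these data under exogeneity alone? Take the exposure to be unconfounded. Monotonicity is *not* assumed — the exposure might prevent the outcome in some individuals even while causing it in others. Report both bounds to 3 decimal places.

p₁ = 0.802, p₀ = 0.583.
Under exogeneity alone the bounds on PN are max{0,(p₁−p₀)/p₁} ≤ PN ≤ min{1,(1−p₀)/p₁}.
  lower = (p₁ − p₀)/p₁ = 0.219 / 0.802 ≈ 0.2731
  upper = min{1, (1 − p₀)/p₁} = 0.417 / 0.802 ≈ 0.5200

0.273 ≤ PN ≤ 0.520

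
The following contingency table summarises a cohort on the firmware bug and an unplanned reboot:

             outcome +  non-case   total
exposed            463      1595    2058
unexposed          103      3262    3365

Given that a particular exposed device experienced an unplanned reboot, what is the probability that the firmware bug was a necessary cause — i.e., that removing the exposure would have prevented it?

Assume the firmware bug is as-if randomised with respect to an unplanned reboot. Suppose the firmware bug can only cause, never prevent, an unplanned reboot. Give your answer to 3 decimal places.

PN ≈ 0.864

p₁ = P(outcome | exposed) = 463/2058 = 0.22498
p₀ = P(outcome | unexposed) = 103/3365 = 0.030609
Under exogeneity and monotonicity, PN = (p₁ − p₀)/p₁.
PN = (0.22498 − 0.030609) / 0.22498 ≈ 0.8639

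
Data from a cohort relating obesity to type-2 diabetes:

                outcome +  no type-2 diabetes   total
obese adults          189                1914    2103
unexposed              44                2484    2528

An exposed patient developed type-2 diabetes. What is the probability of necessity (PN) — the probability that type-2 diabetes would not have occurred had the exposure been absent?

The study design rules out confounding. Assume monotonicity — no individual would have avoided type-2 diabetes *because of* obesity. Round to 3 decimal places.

p₁ = P(outcome | exposed) = 189/2103 = 0.089872
p₀ = P(outcome | unexposed) = 44/2528 = 0.017405
Under exogeneity and monotonicity, PN = (p₁ − p₀) / p₁.
PN = (0.089872 − 0.017405) / 0.089872 = 0.072467 / 0.089872 ≈ 0.8063

PN ≈ 0.806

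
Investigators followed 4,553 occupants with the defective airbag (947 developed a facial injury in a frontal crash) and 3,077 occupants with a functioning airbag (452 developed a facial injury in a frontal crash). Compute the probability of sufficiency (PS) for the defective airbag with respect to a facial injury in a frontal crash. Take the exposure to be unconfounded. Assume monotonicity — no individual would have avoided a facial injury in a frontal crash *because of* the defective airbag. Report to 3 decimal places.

p₁ = P(outcome | exposed) = 947/4553 = 0.20799
p₀ = P(outcome | unexposed) = 452/3077 = 0.1469
Under exogeneity and monotonicity, PS = (p₁ − p₀) / (1 − p₀).
PS = (0.20799 − 0.1469) / (1 − 0.1469) = 0.061098 / 0.8531 ≈ 0.0716

PS ≈ 0.072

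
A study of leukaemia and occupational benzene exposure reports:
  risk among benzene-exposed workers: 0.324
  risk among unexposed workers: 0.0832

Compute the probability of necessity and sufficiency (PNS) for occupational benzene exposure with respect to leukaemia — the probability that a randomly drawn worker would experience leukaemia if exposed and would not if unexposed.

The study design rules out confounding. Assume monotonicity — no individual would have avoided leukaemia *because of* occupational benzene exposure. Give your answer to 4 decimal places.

Let p₁ = 0.324, p₀ = 0.0832.
Under exogeneity and monotonicity, PNS = p₁ − p₀.
PNS = 0.324 − 0.0832 = 0.2408

PNS ≈ 0.2408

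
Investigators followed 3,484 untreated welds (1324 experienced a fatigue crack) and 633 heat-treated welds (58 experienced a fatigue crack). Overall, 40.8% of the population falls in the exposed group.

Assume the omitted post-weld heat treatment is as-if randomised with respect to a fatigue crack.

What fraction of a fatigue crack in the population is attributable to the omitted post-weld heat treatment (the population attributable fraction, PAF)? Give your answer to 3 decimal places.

PAF ≈ 0.562

p₁ = P(outcome | exposed) = 1324/3484 = 0.38002
p₀ = P(outcome | unexposed) = 58/633 = 0.091627
Overall risk P(Y=1) = π·p₁ + (1−π)·p₀ = 0.408×0.38002 + 0.592×0.091627 = 0.20929.
Under exogeneity, PAF = [P(Y=1) − p₀] / P(Y=1).
PAF = (0.20929 − 0.091627) / 0.20929 ≈ 0.5622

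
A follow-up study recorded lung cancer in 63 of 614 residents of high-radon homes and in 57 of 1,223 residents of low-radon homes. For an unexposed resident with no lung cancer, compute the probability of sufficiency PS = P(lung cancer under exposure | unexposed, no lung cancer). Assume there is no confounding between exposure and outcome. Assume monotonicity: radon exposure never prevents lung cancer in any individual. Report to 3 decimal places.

p₁ = P(outcome | exposed) = 63/614 = 0.10261
p₀ = P(outcome | unexposed) = 57/1223 = 0.046607
Under exogeneity and monotonicity, PS = (p₁ − p₀) / (1 − p₀).
PS = (0.10261 − 0.046607) / (1 − 0.046607) = 0.055999 / 0.95339 ≈ 0.0587

PS ≈ 0.059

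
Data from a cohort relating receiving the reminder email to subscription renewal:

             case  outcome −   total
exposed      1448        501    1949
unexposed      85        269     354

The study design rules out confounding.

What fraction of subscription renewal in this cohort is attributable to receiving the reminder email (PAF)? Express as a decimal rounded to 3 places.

p₁ = P(outcome | exposed) = 1448/1949 = 0.74295
p₀ = P(outcome | unexposed) = 85/354 = 0.24011
Exposure prevalence π = 1949/2303 = 0.84629; overall risk P(Y=1) = 0.66565.
Under exogeneity, PAF = [P(Y=1) − p₀]/P(Y=1).
PAF = (0.66565 − 0.24011) / 0.66565 ≈ 0.6393

PAF ≈ 0.639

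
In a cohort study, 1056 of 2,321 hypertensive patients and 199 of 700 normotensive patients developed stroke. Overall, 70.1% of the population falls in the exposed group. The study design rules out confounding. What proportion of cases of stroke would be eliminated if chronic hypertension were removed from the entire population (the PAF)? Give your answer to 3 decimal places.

PAF ≈ 0.296

p₁ = P(outcome | exposed) = 1056/2321 = 0.45498
p₀ = P(outcome | unexposed) = 199/700 = 0.28429
Overall risk P(Y=1) = π·p₁ + (1−π)·p₀ = 0.701×0.45498 + 0.299×0.28429 = 0.40394.
Under exogeneity, PAF = [P(Y=1) − p₀] / P(Y=1).
PAF = (0.40394 − 0.28429) / 0.40394 ≈ 0.2962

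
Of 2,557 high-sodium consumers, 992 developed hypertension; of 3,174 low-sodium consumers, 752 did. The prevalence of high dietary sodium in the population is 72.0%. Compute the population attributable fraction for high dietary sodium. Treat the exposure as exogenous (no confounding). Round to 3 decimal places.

PAF ≈ 0.315

p₁ = P(outcome | exposed) = 992/2557 = 0.38795
p₀ = P(outcome | unexposed) = 752/3174 = 0.23693
Overall risk P(Y=1) = π·p₁ + (1−π)·p₀ = 0.72×0.38795 + 0.28×0.23693 = 0.34567.
Under exogeneity, PAF = [P(Y=1) − p₀] / P(Y=1).
PAF = (0.34567 − 0.23693) / 0.34567 ≈ 0.3146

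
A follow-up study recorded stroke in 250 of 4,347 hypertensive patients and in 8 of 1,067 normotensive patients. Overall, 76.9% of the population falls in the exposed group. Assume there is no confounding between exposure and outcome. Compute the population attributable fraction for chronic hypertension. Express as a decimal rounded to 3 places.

PAF ≈ 0.837

p₁ = P(outcome | exposed) = 250/4347 = 0.057511
p₀ = P(outcome | unexposed) = 8/1067 = 0.0074977
Overall risk P(Y=1) = π·p₁ + (1−π)·p₀ = 0.769×0.057511 + 0.231×0.0074977 = 0.045958.
Under exogeneity, PAF = [P(Y=1) − p₀] / P(Y=1).
PAF = (0.045958 − 0.0074977) / 0.045958 ≈ 0.8369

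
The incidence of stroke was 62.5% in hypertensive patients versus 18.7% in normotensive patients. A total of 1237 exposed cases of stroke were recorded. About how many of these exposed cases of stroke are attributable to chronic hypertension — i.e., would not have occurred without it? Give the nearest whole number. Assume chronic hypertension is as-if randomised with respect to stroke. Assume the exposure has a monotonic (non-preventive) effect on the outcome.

p₁ = 0.625, p₀ = 0.187.
PN = (p₁ − p₀)/p₁ = (0.625 − 0.187) / 0.625 ≈ 0.70080.
Attributable cases ≈ PN × (exposed cases) = 0.70080 × 1237 ≈ 866.89.

about 867 cases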